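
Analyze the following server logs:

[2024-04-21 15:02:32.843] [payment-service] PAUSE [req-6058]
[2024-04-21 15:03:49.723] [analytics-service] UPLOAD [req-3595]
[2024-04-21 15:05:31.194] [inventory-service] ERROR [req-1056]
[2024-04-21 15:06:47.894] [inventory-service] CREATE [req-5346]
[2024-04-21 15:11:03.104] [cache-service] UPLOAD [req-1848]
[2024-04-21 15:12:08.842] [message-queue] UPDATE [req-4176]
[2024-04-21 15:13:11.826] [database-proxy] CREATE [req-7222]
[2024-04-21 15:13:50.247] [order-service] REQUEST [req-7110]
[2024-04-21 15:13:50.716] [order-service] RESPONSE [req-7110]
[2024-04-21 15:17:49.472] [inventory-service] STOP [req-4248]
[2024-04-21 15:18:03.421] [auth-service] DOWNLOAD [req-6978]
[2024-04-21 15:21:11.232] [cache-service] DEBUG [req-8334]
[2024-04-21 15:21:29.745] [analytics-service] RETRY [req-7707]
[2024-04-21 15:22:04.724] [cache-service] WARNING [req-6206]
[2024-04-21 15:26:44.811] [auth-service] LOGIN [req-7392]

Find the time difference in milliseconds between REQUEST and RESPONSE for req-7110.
469

To calculate latency:

1. Find REQUEST with id req-7110: 2024-04-21 15:13:50.247
2. Find RESPONSE with id req-7110: 2024-04-21 15:13:50.716
3. Latency: 2024-04-21 15:13:50.716 - 2024-04-21 15:13:50.247 = 469ms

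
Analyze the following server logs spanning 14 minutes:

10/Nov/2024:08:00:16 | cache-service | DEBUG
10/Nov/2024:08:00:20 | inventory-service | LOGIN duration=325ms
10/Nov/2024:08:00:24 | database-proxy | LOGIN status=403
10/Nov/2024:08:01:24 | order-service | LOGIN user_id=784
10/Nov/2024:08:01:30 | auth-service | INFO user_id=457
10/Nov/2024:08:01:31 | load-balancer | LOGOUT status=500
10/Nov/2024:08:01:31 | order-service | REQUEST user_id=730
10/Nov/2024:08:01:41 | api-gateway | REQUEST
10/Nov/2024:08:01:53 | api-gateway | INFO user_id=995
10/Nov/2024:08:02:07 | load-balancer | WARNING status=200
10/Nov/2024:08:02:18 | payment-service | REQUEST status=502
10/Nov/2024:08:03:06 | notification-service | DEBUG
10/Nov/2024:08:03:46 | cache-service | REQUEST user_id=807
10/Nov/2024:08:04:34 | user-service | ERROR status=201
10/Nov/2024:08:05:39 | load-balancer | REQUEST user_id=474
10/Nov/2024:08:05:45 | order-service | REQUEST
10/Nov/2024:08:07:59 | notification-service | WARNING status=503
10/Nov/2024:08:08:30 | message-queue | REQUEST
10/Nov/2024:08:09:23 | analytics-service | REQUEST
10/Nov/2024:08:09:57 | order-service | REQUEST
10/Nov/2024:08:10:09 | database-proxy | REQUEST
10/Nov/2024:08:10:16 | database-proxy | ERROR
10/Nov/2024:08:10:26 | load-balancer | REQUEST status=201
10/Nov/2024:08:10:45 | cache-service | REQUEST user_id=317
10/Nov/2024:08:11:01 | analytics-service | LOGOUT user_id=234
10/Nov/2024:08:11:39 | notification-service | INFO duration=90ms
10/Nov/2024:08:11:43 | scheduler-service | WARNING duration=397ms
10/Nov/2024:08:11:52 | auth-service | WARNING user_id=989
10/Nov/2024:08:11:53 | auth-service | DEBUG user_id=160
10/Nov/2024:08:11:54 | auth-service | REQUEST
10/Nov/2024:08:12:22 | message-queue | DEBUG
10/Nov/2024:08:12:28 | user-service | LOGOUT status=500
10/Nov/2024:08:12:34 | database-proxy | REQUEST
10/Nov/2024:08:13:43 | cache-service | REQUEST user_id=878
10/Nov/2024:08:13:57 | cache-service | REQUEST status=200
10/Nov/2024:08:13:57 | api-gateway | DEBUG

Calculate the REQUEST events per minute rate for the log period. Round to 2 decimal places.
1.14

To calculate the rate:

1. Count total REQUEST events: 16
2. Total time period: 14 minutes
3. Rate = 16 / 14 = 1.14 events per minute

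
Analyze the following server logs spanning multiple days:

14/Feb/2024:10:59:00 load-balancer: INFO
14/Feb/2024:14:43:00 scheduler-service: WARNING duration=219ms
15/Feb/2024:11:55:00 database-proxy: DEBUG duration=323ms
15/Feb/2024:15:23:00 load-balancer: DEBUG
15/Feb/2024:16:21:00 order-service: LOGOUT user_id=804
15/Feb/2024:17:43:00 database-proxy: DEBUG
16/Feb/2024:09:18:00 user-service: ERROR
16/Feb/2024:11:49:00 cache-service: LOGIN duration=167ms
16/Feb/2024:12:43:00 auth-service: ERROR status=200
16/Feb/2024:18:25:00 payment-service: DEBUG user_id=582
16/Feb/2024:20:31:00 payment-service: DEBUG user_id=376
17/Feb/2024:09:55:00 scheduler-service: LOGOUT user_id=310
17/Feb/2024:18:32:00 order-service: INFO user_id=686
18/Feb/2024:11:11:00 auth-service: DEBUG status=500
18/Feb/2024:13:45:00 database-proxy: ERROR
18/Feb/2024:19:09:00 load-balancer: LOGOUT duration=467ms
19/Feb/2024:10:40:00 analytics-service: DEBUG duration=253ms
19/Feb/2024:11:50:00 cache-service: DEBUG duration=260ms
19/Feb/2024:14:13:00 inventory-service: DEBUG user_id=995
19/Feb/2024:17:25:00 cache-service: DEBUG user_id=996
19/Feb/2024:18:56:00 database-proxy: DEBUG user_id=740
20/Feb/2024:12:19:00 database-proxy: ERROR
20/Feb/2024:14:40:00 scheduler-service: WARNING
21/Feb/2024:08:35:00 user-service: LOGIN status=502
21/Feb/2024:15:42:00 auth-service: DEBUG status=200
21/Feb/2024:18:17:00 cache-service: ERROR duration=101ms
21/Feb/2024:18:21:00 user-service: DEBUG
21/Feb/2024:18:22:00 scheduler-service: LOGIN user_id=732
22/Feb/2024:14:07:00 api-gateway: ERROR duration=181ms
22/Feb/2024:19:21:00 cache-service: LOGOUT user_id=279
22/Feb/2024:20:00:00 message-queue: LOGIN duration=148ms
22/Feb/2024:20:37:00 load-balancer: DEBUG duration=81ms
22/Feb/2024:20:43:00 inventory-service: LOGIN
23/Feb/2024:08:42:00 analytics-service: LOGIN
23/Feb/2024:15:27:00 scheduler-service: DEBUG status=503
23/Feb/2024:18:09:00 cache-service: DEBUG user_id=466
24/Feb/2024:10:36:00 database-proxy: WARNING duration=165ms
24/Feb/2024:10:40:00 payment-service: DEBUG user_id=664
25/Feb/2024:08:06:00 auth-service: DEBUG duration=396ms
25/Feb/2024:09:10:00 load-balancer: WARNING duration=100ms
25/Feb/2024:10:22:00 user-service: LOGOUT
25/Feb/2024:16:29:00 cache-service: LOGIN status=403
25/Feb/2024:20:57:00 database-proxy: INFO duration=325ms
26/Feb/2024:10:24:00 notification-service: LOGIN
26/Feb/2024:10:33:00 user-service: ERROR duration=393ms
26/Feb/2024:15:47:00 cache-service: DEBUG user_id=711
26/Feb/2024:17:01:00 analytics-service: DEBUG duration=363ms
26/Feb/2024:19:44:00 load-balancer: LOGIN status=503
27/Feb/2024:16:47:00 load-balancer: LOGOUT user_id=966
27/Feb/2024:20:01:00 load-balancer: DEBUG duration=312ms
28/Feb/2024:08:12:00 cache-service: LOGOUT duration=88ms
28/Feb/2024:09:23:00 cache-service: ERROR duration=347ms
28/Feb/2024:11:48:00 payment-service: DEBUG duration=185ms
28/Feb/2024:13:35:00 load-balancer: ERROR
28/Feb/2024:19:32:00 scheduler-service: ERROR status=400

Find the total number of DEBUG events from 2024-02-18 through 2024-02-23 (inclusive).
11

To filter by date range:

1. Date range: 2024-02-18 through 2024-02-23, both dates inclusive
2. Filter for DEBUG events whose date falls in this range
3. Count matching events: 11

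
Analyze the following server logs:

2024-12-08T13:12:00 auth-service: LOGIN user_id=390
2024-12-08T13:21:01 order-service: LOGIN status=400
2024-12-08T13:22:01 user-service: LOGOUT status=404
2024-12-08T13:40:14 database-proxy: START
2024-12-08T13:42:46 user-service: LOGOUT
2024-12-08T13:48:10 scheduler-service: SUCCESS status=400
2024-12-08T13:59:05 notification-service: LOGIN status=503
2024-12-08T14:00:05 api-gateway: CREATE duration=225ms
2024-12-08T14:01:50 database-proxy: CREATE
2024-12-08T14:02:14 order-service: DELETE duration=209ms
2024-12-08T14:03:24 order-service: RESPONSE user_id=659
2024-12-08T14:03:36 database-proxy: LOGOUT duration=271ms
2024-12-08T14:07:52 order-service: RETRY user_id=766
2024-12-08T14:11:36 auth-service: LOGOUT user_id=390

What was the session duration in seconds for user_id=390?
3576

To calculate session duration:

1. Find LOGIN event for user_id=390: 2024-12-08T13:12:00
2. Find LOGOUT event for user_id=390: 2024-12-08T14:11:36
3. Session duration: 2024-12-08T14:11:36 - 2024-12-08T13:12:00 = 3576 seconds (59 minutes)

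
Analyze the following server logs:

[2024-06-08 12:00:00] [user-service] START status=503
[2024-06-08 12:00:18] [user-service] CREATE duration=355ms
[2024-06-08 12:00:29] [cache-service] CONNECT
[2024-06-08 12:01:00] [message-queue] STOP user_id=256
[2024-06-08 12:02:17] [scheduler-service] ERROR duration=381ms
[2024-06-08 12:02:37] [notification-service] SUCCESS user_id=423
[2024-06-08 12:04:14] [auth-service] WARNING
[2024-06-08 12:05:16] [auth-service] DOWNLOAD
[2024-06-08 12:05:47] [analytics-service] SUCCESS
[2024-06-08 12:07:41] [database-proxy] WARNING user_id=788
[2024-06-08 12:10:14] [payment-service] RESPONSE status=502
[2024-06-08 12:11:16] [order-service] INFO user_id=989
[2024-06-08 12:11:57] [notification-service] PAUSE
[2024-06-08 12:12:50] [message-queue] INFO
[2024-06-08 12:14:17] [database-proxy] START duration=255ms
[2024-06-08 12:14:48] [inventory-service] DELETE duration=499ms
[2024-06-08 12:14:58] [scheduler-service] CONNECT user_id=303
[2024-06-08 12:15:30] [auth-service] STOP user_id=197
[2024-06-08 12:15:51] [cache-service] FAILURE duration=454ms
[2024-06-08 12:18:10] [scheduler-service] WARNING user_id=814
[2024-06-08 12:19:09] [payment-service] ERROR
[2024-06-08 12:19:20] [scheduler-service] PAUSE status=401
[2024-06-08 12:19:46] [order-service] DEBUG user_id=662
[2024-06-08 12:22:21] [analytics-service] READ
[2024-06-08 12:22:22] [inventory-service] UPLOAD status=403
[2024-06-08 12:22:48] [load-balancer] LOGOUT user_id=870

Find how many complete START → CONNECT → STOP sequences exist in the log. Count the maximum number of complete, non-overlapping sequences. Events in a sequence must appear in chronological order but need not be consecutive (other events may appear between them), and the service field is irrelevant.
2

To count sequences:

1. Look for pattern: START → CONNECT → STOP
2. Greedily scan the log in chronological order, matching each sequence element in turn (ignoring service)
3. Each time the full pattern completes, increment the count and restart matching from the next event
4. Complete non-overlapping sequences found: 2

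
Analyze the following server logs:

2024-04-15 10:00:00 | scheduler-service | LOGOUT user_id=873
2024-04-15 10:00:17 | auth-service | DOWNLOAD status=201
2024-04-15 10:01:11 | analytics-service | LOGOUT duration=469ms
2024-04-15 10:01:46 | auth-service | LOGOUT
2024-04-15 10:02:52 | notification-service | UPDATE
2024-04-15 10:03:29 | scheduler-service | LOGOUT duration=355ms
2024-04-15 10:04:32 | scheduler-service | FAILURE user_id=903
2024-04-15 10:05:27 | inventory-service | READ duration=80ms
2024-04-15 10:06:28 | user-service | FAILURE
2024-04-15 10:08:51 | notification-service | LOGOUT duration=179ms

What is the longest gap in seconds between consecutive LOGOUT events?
322

To find the longest gap:

1. Extract all LOGOUT events in chronological order
2. Calculate time differences between consecutive events
3. Find the maximum difference
4. Longest gap: 322 seconds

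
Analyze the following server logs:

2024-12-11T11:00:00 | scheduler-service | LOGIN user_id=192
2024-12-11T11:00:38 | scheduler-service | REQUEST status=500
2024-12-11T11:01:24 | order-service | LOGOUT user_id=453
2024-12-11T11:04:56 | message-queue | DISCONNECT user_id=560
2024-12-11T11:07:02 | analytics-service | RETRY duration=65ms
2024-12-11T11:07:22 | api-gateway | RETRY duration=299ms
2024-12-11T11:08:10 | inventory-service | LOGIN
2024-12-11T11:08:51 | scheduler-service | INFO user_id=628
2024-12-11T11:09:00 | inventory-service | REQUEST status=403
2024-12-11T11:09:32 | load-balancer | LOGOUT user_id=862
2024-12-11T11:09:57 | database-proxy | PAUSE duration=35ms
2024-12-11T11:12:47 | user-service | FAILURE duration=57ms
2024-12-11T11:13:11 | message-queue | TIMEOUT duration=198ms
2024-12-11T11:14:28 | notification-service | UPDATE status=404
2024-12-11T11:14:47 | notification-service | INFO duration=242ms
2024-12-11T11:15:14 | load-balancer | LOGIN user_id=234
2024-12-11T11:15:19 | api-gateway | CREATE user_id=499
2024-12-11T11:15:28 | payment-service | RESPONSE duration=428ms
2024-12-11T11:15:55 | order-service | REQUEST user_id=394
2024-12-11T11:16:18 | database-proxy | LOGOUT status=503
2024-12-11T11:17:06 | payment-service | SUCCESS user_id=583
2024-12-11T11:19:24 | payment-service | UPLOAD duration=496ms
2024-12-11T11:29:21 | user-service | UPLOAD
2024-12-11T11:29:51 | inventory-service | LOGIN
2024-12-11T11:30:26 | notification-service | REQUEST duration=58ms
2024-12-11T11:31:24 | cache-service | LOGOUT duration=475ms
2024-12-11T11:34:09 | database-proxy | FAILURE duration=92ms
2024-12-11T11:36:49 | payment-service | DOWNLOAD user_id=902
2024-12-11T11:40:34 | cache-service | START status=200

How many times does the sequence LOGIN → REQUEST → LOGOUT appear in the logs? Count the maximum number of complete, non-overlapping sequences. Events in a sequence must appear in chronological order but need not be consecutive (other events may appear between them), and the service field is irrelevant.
4

To count sequences:

1. Look for pattern: LOGIN → REQUEST → LOGOUT
2. Greedily scan the log in chronological order, matching each sequence element in turn (ignoring service)
3. Each time the full pattern completes, increment the count and restart matching from the next event
4. Complete non-overlapping sequences found: 4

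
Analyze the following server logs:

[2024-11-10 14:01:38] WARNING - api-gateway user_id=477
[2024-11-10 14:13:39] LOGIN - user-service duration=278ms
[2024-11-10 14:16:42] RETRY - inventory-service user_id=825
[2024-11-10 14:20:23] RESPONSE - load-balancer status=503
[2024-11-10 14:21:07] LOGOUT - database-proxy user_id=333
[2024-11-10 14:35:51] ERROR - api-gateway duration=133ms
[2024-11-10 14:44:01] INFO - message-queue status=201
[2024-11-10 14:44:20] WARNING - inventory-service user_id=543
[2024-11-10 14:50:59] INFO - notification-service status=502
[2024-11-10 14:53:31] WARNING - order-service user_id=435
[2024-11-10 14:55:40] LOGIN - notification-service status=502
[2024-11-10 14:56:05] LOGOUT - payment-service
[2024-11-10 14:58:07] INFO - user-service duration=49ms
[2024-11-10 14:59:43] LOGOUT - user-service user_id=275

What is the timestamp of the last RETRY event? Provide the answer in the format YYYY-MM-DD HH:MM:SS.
2024-11-10 14:16:42

To find the last event:

1. Filter for all RETRY events
2. Sort by timestamp
3. Select the last one
4. Timestamp: 2024-11-10 14:16:42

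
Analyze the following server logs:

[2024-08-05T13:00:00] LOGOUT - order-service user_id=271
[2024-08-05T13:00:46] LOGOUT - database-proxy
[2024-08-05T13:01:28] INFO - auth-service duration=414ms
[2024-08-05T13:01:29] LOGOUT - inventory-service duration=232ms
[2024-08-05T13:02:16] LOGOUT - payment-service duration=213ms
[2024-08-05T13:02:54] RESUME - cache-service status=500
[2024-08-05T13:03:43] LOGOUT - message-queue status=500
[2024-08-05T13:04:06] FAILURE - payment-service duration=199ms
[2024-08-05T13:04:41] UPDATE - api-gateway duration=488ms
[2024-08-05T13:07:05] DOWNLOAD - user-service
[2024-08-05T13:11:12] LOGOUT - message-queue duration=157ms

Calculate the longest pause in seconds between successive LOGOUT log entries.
449

To find the longest gap:

1. Extract all LOGOUT events in chronological order
2. Calculate time differences between consecutive events
3. Find the maximum difference
4. Longest gap: 449 seconds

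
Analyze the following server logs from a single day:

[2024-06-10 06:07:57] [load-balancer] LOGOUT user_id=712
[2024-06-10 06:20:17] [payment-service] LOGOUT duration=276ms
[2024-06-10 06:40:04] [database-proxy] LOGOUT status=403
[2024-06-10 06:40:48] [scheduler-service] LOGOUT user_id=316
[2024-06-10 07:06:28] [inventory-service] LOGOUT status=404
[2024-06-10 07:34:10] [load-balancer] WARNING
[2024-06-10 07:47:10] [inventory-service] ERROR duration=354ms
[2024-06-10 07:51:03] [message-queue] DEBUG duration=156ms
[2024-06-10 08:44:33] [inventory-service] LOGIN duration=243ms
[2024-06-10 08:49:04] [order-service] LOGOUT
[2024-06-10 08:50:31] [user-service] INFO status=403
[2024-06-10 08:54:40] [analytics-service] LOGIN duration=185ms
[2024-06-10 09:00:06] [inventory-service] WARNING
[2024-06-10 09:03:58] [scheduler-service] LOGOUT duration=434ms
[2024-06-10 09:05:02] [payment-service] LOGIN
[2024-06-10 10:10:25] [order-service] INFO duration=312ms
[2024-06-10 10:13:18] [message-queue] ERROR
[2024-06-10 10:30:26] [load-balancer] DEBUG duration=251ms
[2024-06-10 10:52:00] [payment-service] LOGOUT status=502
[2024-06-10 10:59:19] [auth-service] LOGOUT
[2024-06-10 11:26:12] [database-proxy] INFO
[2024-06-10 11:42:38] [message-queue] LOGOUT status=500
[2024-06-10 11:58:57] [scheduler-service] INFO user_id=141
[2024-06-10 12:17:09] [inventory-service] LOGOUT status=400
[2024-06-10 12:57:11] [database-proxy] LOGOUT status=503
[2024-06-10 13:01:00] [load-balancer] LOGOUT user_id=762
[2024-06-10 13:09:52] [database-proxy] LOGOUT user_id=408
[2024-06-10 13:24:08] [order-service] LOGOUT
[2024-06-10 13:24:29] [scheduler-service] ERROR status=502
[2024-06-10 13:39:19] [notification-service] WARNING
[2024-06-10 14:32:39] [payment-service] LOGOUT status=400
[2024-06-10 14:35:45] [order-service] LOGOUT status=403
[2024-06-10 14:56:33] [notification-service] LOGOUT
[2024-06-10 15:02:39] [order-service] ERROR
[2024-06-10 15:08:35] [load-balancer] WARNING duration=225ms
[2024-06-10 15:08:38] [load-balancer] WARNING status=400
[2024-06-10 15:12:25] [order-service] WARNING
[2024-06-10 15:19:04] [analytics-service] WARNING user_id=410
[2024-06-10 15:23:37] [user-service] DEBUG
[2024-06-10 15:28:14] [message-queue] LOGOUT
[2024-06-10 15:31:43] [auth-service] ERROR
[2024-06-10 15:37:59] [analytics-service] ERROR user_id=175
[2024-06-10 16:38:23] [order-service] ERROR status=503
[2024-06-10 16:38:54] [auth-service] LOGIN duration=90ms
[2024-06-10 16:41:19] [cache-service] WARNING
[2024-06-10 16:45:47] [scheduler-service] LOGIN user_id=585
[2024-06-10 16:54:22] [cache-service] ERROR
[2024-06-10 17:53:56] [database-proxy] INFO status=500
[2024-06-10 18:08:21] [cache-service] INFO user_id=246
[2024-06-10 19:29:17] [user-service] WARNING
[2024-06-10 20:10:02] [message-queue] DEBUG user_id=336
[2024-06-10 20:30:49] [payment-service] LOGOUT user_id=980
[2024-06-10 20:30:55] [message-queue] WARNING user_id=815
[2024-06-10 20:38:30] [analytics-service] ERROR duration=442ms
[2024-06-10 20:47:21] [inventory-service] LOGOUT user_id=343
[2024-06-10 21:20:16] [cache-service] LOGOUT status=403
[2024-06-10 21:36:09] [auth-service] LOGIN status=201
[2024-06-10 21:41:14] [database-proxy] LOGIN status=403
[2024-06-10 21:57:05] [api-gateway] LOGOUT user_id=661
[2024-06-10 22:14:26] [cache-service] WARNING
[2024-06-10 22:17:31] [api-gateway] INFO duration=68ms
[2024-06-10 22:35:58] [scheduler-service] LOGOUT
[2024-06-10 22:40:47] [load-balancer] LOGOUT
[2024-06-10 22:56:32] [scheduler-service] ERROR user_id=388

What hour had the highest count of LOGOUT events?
6

To find the peak hour:

1. Group all LOGOUT events by hour
2. Count events in each hour
3. Find hour with maximum count
4. Peak hour: 6 (with 4 events)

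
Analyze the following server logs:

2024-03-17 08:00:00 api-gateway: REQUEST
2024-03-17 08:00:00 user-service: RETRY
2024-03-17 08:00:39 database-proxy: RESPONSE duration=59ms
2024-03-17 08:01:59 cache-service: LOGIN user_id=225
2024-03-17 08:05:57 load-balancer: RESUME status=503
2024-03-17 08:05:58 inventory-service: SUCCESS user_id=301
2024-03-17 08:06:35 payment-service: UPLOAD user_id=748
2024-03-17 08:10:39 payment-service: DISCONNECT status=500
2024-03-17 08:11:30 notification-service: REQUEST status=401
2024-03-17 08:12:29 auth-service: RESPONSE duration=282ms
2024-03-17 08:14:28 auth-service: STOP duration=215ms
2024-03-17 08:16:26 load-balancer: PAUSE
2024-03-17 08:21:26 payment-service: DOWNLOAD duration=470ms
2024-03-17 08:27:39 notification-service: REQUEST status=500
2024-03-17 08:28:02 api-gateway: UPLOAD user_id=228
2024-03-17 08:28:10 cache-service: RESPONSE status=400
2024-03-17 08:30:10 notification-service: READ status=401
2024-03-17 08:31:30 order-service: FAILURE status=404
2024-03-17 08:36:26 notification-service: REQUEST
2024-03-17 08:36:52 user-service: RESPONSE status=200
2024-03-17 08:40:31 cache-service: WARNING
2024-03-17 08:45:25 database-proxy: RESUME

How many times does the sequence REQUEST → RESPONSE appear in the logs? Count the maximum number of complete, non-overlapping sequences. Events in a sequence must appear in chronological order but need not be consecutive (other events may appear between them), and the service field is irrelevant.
4

To count sequences:

1. Look for pattern: REQUEST → RESPONSE
2. Greedily scan the log in chronological order, matching each sequence element in turn (ignoring service)
3. Each time the full pattern completes, increment the count and restart matching from the next event
4. Complete non-overlapping sequences found: 4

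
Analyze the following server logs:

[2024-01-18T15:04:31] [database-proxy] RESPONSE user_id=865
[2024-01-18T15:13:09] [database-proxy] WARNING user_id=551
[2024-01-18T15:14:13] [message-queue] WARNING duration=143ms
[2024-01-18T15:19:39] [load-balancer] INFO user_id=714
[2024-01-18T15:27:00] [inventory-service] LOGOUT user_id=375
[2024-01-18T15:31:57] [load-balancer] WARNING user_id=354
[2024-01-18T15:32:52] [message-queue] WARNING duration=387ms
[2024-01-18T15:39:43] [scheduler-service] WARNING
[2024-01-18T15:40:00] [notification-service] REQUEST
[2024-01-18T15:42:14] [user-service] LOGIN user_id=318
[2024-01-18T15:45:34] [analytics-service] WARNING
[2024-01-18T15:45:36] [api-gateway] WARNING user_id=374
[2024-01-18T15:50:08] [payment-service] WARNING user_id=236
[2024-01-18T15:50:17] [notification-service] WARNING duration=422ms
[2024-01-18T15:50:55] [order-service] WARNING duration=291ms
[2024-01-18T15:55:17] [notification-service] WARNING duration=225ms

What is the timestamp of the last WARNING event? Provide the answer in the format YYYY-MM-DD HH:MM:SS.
2024-01-18 15:55:17

To find the last event:

1. Filter for all WARNING events
2. Sort by timestamp
3. Select the last one
4. Timestamp: 2024-01-18 15:55:17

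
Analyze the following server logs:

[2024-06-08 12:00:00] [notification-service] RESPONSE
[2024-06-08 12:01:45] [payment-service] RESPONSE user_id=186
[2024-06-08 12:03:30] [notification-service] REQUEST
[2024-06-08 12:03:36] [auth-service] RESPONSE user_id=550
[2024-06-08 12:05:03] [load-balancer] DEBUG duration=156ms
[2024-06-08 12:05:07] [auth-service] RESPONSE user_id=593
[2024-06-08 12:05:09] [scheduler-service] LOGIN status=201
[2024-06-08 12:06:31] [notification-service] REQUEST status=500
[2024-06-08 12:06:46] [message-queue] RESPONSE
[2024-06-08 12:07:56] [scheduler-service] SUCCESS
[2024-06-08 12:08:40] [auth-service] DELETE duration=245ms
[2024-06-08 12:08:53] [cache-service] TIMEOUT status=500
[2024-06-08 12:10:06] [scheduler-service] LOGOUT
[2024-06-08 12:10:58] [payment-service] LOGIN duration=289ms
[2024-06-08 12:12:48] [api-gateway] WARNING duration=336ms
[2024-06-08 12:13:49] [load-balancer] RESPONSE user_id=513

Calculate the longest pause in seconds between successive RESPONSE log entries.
423

To find the longest gap:

1. Extract all RESPONSE events in chronological order
2. Calculate time differences between consecutive events
3. Find the maximum difference
4. Longest gap: 423 seconds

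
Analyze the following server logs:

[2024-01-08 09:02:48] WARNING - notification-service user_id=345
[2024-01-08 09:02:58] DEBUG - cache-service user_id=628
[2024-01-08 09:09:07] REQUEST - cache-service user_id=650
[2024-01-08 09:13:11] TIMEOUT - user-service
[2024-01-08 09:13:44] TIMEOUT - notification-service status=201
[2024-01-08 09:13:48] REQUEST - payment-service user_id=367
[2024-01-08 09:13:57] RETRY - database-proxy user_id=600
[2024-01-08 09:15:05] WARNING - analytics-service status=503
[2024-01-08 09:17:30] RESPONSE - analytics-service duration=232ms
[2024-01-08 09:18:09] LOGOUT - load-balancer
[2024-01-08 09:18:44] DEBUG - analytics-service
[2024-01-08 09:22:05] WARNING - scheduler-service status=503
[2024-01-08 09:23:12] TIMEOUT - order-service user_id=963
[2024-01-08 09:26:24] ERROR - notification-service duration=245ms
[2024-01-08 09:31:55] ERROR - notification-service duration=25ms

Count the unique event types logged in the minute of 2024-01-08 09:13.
3

To count unique event types:

1. Filter events in the minute starting at 2024-01-08 09:13
2. Extract event types from matching entries
3. Count unique types: 3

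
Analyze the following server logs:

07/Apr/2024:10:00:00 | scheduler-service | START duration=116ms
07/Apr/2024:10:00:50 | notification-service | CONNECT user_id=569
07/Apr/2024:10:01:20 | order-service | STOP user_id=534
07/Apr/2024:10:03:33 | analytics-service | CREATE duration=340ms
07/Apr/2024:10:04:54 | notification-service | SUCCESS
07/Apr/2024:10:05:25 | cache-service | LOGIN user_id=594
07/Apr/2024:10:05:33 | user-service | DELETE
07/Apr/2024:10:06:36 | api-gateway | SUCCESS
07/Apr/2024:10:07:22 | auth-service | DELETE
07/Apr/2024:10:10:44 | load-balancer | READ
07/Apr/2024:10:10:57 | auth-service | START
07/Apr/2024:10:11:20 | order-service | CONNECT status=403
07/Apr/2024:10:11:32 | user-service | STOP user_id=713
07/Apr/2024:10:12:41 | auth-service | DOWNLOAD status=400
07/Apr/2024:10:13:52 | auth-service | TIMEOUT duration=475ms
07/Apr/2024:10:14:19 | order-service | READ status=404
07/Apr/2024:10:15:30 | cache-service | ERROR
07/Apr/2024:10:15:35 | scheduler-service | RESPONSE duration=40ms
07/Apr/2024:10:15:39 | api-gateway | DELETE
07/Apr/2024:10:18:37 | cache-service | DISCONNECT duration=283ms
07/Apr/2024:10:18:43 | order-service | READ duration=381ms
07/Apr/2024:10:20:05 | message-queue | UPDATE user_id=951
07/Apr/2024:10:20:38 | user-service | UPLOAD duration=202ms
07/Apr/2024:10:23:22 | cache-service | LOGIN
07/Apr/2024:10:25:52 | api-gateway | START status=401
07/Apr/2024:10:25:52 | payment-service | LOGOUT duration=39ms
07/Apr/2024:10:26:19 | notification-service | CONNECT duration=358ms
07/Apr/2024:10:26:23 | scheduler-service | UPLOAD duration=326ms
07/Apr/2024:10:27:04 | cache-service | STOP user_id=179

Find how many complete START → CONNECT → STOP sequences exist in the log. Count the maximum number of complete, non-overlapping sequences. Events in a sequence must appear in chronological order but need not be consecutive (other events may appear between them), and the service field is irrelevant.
3

To count sequences:

1. Look for pattern: START → CONNECT → STOP
2. Greedily scan the log in chronological order, matching each sequence element in turn (ignoring service)
3. Each time the full pattern completes, increment the count and restart matching from the next event
4. Complete non-overlapping sequences found: 3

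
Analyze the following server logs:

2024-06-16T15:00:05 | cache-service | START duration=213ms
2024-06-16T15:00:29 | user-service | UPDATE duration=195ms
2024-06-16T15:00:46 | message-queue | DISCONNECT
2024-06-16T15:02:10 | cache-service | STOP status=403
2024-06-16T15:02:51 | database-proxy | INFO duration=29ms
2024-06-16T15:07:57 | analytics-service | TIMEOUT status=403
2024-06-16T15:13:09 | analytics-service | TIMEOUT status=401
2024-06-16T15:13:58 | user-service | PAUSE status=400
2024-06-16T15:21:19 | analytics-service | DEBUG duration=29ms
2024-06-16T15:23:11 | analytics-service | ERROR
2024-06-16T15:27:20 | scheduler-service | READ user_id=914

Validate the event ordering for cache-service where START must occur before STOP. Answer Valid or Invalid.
Valid

To validate ordering:

1. Required order: START → STOP
2. Rule: START must occur before STOP
3. Check actual order of events for cache-service
4. Result: Valid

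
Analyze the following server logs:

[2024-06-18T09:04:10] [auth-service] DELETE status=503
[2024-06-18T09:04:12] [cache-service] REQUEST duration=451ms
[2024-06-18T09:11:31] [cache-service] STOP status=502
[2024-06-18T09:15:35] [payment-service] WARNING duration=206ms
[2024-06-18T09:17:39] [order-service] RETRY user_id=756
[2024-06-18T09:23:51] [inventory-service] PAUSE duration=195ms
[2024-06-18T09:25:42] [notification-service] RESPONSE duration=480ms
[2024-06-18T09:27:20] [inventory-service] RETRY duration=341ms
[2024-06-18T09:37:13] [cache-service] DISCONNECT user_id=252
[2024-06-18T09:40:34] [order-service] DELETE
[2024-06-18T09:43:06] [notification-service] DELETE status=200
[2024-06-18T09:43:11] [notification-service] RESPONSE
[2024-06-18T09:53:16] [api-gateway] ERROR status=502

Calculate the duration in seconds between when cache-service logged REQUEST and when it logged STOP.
439

To find the time between events:

1. Locate the first REQUEST event for cache-service: 2024-06-18T09:04:12
2. Locate the first STOP event for cache-service: 2024-06-18T09:11:31
3. Calculate the difference: 2024-06-18T09:11:31 - 2024-06-18T09:04:12 = 439 seconds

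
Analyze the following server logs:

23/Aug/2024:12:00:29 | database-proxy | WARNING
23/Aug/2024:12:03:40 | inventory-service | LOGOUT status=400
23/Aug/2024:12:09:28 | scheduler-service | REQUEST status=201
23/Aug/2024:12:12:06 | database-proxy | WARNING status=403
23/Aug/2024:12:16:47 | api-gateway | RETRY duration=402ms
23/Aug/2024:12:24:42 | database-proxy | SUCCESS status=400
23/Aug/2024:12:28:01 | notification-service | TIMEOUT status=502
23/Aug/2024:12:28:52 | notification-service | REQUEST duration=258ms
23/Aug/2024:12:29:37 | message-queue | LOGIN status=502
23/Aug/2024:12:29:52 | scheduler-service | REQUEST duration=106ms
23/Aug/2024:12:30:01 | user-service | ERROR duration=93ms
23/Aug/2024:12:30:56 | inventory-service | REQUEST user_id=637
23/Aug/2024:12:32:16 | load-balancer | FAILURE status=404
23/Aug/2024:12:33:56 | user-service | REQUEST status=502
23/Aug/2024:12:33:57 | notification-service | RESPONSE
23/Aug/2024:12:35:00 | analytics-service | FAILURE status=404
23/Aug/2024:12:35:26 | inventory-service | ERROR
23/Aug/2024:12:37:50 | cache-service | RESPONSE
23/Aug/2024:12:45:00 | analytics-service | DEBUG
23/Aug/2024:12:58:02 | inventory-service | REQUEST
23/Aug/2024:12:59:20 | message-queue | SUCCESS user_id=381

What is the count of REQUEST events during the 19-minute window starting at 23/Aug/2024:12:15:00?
4

To count events in the time window:

1. Window boundaries: 23/Aug/2024:12:15:00 to 23/Aug/2024:12:34:00
2. Filter for REQUEST events within this window
3. Count matching events: 4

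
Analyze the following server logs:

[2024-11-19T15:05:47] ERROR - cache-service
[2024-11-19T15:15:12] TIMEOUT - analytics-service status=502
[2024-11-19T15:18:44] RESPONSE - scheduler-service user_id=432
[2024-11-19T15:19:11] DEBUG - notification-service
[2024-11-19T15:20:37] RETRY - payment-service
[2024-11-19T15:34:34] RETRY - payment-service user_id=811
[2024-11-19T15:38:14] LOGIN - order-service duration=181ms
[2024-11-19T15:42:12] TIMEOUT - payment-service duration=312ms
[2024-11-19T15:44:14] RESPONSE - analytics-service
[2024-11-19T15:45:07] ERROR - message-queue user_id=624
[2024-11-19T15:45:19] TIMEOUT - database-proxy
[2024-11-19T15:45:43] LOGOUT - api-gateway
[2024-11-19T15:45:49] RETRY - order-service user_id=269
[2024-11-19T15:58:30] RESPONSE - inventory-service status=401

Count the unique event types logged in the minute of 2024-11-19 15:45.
4

To count unique event types:

1. Filter events in the minute starting at 2024-11-19 15:45
2. Extract event types from matching entries
3. Count unique types: 4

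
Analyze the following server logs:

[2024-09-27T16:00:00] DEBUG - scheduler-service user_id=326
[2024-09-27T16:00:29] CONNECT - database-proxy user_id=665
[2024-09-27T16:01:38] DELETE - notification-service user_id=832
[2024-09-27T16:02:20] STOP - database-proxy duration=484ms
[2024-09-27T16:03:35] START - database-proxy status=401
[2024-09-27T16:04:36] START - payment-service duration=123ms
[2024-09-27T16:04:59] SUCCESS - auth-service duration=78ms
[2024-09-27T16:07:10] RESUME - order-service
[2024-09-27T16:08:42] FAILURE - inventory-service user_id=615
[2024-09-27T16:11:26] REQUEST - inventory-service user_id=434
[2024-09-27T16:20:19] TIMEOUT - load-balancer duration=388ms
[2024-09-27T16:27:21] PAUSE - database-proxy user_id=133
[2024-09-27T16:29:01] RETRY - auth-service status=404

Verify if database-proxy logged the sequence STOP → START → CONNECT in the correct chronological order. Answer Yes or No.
No

To verify sequence order:

1. Find all events in sequence STOP → START → CONNECT for database-proxy
2. Extract their timestamps
3. Check if timestamps are in ascending order
4. Result: No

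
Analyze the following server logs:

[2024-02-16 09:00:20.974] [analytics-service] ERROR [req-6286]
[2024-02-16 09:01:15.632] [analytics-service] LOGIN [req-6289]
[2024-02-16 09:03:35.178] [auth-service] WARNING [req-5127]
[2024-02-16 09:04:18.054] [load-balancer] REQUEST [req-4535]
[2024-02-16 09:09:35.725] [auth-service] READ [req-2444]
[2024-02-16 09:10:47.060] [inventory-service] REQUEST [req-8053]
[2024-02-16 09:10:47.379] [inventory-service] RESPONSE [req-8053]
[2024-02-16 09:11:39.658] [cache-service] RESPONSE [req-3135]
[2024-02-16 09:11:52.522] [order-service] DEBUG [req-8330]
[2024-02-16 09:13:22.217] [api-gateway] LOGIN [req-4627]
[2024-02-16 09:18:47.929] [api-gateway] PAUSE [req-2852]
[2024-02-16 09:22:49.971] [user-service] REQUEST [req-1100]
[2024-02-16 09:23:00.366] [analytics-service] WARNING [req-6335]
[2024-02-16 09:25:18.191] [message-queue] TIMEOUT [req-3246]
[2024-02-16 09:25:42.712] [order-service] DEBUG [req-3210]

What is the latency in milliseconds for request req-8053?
319

To calculate latency:

1. Find REQUEST with id req-8053: 2024-02-16 09:10:47.060
2. Find RESPONSE with id req-8053: 2024-02-16 09:10:47.379
3. Latency: 2024-02-16 09:10:47.379 - 2024-02-16 09:10:47.060 = 319ms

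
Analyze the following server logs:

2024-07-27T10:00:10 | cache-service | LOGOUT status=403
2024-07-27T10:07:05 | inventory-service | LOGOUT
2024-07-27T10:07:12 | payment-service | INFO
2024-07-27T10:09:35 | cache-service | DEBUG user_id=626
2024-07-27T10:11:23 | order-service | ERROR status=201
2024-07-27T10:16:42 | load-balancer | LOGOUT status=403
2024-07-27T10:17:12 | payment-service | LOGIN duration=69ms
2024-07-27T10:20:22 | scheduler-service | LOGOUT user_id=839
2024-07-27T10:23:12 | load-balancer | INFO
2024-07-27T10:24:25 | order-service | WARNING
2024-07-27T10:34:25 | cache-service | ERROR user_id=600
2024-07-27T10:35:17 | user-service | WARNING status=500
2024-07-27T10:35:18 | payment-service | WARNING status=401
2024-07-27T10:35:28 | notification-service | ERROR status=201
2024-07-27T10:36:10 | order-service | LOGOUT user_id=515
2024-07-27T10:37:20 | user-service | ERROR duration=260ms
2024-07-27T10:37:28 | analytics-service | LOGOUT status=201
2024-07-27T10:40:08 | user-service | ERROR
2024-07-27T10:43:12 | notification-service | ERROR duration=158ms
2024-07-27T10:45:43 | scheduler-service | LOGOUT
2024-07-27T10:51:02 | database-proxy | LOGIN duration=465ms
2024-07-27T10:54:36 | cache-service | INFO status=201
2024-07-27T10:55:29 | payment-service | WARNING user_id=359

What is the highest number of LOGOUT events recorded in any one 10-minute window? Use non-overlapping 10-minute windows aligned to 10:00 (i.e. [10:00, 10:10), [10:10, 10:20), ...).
2

To find the burst window:

1. Divide the log period into non-overlapping 10-minute windows starting at 10:00
2. Count LOGOUT events in each window
3. Find the window with maximum count
4. Maximum events in a window: 2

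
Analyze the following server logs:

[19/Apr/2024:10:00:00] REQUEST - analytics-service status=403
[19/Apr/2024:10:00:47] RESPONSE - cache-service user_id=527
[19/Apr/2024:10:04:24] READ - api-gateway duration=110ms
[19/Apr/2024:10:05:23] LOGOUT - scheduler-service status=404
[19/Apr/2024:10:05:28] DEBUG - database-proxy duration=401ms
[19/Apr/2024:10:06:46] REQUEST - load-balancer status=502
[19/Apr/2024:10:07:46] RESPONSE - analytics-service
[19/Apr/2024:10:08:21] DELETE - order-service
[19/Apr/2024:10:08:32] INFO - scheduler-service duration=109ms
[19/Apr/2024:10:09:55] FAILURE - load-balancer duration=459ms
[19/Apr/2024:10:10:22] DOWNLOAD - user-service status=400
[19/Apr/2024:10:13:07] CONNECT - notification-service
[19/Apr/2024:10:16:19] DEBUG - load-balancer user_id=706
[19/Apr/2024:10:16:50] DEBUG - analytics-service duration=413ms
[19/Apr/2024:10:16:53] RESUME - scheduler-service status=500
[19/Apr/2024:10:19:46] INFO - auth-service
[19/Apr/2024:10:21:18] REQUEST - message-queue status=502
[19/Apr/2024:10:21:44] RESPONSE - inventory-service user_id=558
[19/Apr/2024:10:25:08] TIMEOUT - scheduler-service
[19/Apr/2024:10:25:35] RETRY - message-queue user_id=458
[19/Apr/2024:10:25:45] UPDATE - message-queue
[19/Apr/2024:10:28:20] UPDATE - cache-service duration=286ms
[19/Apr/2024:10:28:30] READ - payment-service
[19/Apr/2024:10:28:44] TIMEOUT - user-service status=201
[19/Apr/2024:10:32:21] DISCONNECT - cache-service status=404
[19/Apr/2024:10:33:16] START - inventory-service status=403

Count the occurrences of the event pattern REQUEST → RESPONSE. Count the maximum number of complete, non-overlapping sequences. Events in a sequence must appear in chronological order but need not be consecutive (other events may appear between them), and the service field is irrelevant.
3

To count sequences:

1. Look for pattern: REQUEST → RESPONSE
2. Greedily scan the log in chronological order, matching each sequence element in turn (ignoring service)
3. Each time the full pattern completes, increment the count and restart matching from the next event
4. Complete non-overlapping sequences found: 3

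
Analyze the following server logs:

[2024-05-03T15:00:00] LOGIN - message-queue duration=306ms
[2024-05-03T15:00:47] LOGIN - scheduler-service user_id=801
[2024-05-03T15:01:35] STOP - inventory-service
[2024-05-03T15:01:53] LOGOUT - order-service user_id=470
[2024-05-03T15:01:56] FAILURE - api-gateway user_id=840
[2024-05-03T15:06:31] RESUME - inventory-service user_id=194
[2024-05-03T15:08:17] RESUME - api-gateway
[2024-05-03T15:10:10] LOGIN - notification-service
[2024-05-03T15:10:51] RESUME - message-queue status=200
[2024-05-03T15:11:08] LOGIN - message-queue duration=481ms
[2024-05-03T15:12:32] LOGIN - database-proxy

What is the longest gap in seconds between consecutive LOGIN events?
563

To find the longest gap:

1. Extract all LOGIN events in chronological order
2. Calculate time differences between consecutive events
3. Find the maximum difference
4. Longest gap: 563 seconds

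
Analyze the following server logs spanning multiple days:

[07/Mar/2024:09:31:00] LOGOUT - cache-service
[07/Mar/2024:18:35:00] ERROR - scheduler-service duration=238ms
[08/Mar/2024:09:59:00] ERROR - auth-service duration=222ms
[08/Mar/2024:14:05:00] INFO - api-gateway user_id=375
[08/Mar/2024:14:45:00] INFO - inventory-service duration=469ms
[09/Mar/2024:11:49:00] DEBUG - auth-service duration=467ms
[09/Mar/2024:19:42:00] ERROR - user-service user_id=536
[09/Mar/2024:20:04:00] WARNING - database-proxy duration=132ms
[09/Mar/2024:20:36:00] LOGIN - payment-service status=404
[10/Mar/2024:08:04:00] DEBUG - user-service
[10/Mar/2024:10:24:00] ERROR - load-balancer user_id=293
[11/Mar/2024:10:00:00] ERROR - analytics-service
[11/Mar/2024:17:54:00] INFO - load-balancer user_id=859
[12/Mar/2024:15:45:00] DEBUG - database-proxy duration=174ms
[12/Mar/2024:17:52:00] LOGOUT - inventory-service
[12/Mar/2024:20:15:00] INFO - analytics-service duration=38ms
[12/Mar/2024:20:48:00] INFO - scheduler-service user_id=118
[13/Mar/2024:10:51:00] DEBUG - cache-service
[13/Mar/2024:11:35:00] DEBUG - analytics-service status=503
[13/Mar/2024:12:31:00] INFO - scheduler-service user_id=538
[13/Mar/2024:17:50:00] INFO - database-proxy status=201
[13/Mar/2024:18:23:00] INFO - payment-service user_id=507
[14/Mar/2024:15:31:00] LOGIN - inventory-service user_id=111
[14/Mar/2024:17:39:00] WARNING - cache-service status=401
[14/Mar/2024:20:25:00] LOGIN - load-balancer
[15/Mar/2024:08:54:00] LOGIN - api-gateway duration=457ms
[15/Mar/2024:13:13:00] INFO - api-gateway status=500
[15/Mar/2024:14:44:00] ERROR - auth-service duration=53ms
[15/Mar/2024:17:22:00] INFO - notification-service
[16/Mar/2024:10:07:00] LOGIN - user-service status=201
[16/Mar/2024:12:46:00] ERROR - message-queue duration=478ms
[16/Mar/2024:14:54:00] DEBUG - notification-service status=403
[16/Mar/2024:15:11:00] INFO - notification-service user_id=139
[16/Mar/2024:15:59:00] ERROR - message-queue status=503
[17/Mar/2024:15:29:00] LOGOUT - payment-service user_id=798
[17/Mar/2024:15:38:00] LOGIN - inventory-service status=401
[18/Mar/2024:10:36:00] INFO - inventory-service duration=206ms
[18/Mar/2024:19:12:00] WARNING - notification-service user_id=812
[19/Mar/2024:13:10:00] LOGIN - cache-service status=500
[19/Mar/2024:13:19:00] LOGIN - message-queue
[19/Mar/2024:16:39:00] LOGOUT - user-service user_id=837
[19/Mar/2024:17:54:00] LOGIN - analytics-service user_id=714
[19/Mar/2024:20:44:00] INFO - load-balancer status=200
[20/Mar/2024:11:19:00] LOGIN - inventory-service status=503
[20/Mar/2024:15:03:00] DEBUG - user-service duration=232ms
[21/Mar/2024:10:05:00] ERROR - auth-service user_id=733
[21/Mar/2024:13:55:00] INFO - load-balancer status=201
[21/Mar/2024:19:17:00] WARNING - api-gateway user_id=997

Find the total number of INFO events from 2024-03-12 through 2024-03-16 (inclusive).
8

To filter by date range:

1. Date range: 2024-03-12 through 2024-03-16, both dates inclusive
2. Filter for INFO events whose date falls in this range
3. Count matching events: 8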